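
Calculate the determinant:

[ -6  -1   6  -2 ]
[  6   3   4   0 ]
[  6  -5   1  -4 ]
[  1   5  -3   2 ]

The determinant is 882.

Expand along row 2 (it has 1 zero):
  − (6) · M_21   where M_21 = det([-1 6 -2; -5 1 -4; 5 -3 2]) = -70
  + (3) · M_22   where M_22 = det([-6 6 -2; 6 1 -4; 1 -3 2]) = 2
  − (4) · M_23   where M_23 = det([-6 -1 -2; 6 -5 -4; 1 5 2]) = -114
det = (-1)·(6)·(-70) + (+1)·(3)·(2) + (-1)·(4)·(-114) = 882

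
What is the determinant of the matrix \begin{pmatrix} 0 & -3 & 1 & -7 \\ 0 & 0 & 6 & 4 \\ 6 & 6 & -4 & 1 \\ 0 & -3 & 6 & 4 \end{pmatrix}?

Expand along column 1 (it has 3 zeros):
  + (6) · M_31   where M_31 = det([-3 1 -7; 0 6 4; -3 6 4]) = -138
det = (+1)·(6)·(-138) = -828

-828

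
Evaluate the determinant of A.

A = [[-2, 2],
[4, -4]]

det(A) = (-2)·(-4) − 2·4 = 8 − 8 = 0

The determinant is 0.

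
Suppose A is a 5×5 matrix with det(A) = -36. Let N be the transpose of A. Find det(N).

-36

det(Aᵀ) = det(A).
det(N) = (1)·(-36) = -36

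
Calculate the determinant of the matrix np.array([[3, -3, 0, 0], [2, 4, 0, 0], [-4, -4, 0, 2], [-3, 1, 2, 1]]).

The matrix is block lower-triangular with a 2×2 block and a 2×2 block on the diagonal, so its determinant equals the product of the determinants of the diagonal blocks.
det of the 2×2 block = 18
det of the 2×2 block = -4
det = (18)·(-4) = -72

-72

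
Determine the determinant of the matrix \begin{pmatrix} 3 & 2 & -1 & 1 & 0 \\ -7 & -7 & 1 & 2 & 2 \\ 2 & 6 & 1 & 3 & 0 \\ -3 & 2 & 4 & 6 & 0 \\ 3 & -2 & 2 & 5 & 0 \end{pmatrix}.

356

Expand along column 5 (it has 4 zeros):
  − (2) · M_25   where M_25 = det([3 2 -1 1; 2 6 1 3; -3 2 4 6; 3 -2 2 5]) = -178
det = (-1)·(2)·(-178) = 356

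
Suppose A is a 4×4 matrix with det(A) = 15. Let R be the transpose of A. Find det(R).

det(Aᵀ) = det(A).
det(R) = (1)·(15) = 15

det(R) = 15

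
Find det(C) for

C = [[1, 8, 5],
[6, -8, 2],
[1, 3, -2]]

The determinant is 252.

Expand along column 1:
  + 1 · |-8 2; 3 -2| = 1·(16 − 6) = 10
  − 6 · |8 5; 3 -2| = −6·(-16 − 15) = 186
  + 1 · |8 5; -8 2| = 1·(16 − (-40)) = 56
Sum: (10) + (186) + (56) = 252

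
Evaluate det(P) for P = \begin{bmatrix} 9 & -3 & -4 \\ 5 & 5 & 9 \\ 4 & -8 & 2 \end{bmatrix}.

Expand along row 1:
  + 9 · |5 9; -8 2| = 9·(10 − (-72)) = 738
  − (-3) · |5 9; 4 2| = −(-3)·(10 − 36) = -78
  + (-4) · |5 5; 4 -8| = (-4)·(-40 − 20) = 240
Sum: (738) + (-78) + (240) = 900

900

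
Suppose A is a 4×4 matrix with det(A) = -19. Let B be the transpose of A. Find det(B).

det(Aᵀ) = det(A).
det(B) = (1)·(-19) = -19

|B| = -19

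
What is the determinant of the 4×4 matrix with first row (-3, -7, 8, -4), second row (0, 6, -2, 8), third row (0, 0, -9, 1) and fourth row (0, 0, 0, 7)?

1134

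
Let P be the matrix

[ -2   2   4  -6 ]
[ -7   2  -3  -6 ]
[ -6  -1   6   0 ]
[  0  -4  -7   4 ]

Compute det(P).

|P| = -1226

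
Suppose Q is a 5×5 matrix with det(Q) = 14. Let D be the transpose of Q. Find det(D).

14

det(Qᵀ) = det(Q).
det(D) = (1)·(14) = 14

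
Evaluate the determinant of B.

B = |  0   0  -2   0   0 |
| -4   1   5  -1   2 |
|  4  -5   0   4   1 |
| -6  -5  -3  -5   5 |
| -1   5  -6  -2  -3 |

The determinant is -150.

Expand along row 1 (it has 4 zeros):
  + (-2) · M_13   where M_13 = det([-4 1 -1 2; 4 -5 4 1; -6 -5 -5 5; -1 5 -2 -3]) = 75
det = (+1)·(-2)·(75) = -150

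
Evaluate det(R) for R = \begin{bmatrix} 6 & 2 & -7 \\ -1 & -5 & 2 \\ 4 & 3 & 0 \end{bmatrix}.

The determinant is -139.

Expand along row 3:
  + 4 · |2 -7; -5 2| = 4·(4 − 35) = -124
  − 3 · |6 -7; -1 2| = −3·(12 − 7) = -15
Sum: (-124) + (-15) = -139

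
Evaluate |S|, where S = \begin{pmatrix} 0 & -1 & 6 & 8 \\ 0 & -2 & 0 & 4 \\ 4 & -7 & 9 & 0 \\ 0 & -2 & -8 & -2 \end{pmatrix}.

The determinant is 96.

Expand along column 1 (it has 3 zeros):
  + (4) · M_31   where M_31 = det([-1 6 8; -2 0 4; -2 -8 -2]) = 24
det = (+1)·(4)·(24) = 96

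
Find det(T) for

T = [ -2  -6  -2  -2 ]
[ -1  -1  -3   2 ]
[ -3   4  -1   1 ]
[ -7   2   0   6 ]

-570

Expand along row 4 (it has 1 zero):
  − (-7) · M_41   where M_41 = det([-6 -2 -2; -1 -3 2; 4 -1 1]) = -38
  + (2) · M_42   where M_42 = det([-2 -2 -2; -1 -3 2; -3 -1 1]) = 28
  + (6) · M_44   where M_44 = det([-2 -6 -2; -1 -1 -3; -3 4 -1]) = -60
det = (-1)·(-7)·(-38) + (+1)·(2)·(28) + (+1)·(6)·(-60) = -570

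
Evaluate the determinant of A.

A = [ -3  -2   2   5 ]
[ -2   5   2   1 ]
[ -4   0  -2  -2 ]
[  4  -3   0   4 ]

Expand along row 3 (it has 1 zero):
  + (-4) · M_31   where M_31 = det([-2 2 5; 5 2 1; -3 0 4]) = -32
  + (-2) · M_33   where M_33 = det([-3 -2 5; -2 5 1; 4 -3 4]) = -163
  − (-2) · M_34   where M_34 = det([-3 -2 2; -2 5 2; 4 -3 0]) = -62
det = (+1)·(-4)·(-32) + (+1)·(-2)·(-163) + (-1)·(-2)·(-62) = 330

|A| = 330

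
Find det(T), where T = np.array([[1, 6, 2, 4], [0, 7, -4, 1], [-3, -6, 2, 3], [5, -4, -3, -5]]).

det(T) = 921

Expand along row 2 (it has 1 zero):
  + (7) · M_22   where M_22 = det([1 2 4; -3 2 3; 5 -3 -5]) = -5
  − (-4) · M_23   where M_23 = det([1 6 4; -3 -6 3; 5 -4 -5]) = 210
  + (1) · M_24   where M_24 = det([1 6 2; -3 -6 2; 5 -4 -3]) = 116
det = (+1)·(7)·(-5) + (-1)·(-4)·(210) + (+1)·(1)·(116) = 921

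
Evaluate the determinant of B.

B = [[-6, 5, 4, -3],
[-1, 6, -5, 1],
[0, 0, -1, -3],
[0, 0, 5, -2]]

det(B) = -527

B is block upper-triangular with a 2×2 block and a 2×2 block on the diagonal, so its determinant equals the product of the determinants of the diagonal blocks.
det of the 2×2 block = -31
det of the 2×2 block = 17
det = (-31)·(17) = -527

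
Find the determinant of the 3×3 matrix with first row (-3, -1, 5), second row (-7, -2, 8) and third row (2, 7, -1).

Expand along row 1:
  + (-3) · |-2 8; 7 -1| = (-3)·(2 − 56) = 162
  − (-1) · |-7 8; 2 -1| = −(-1)·(7 − 16) = -9
  + 5 · |-7 -2; 2 7| = 5·(-49 − (-4)) = -225
Sum: (162) + (-9) + (-225) = -72

The determinant is -72.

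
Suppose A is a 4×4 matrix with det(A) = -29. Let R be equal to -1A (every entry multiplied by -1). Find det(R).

The determinant is -29.

For a 4×4 matrix, det(-1A) = (-1)^4·det(A) = 1·det(A).
det(R) = (1)·(-29) = -29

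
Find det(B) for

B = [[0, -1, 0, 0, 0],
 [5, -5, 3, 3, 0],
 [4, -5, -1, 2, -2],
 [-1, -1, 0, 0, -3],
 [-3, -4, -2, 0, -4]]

-69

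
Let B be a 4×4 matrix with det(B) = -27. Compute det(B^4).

531441

det(B^4) = (det B)^4 = (-27)^4 = 531441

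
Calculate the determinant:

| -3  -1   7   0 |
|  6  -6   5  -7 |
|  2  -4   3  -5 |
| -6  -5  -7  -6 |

Expand along row 1 (it has 1 zero):
  + (-3) · M_11   where M_11 = det([-6 5 -7; -4 3 -5; -5 -7 -6]) = 22
  − (-1) · M_12   where M_12 = det([6 5 -7; 2 3 -5; -6 -7 -6]) = -136
  + (7) · M_13   where M_13 = det([6 -6 -7; 2 -4 -5; -6 -5 -6]) = -20
det = (+1)·(-3)·(22) + (-1)·(-1)·(-136) + (+1)·(7)·(-20) = -342

-342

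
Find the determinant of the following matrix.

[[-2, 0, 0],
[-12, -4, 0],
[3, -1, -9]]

The matrix is lower triangular, so the determinant is the product of the diagonal entries:
det = (-2) · (-4) · (-9) = -72

-72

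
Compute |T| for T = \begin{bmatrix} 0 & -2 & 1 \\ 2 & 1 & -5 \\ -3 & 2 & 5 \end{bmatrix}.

Expand along row 1:
  − (-2) · |2 -5; -3 5| = −(-2)·(10 − 15) = -10
  + 1 · |2 1; -3 2| = 1·(4 − (-3)) = 7
Sum: (-10) + (7) = -3

det(T) = -3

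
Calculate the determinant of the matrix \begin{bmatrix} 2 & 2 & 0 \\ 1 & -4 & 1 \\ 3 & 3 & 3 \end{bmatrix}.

Expand along column 3:
  − 1 · |2 2; 3 3| = −1·(6 − 6) = 0
  + 3 · |2 2; 1 -4| = 3·(-8 − 2) = -30
Sum: (0) + (-30) = -30

-30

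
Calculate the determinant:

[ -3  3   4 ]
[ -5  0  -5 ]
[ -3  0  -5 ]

-30

Expand along column 2:
  − 3 · |-5 -5; -3 -5| = −3·(25 − 15) = -30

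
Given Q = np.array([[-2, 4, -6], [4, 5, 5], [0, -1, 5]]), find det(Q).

The determinant is -116.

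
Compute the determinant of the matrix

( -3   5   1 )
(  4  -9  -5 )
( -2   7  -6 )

The determinant is -87.

Expand along column 1:
  + (-3) · |-9 -5; 7 -6| = (-3)·(54 − (-35)) = -267
  − 4 · |5 1; 7 -6| = −4·(-30 − 7) = 148
  + (-2) · |5 1; -9 -5| = (-2)·(-25 − (-9)) = 32
Sum: (-267) + (148) + (32) = -87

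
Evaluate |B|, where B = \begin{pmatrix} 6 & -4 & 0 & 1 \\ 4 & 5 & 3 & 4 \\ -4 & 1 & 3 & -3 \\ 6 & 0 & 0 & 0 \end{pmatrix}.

Expand along row 4 (it has 3 zeros):
  − (6) · M_41   where M_41 = det([-4 0 1; 5 3 4; 1 3 -3]) = 96
det = (-1)·(6)·(96) = -576

det(B) = -576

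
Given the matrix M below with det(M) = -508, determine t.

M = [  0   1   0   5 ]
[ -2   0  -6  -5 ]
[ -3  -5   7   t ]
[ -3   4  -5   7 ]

Expanding along the column containing t, det(M) is linear in t: det(M) = (-8)·t + (-436).
Set (-8)·t + (-436) = -508  ⇒  (-8)·t = -72  ⇒  t = 9.

t = 9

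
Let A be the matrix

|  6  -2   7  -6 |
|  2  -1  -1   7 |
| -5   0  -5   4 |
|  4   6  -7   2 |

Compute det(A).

det(A) = 680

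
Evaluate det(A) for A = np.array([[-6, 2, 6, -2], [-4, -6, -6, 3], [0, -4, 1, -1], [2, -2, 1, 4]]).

1436

Expand along row 3 (it has 1 zero):
  − (-4) · M_32   where M_32 = det([-6 6 -2; -4 -6 3; 2 1 4]) = 278
  + (1) · M_33   where M_33 = det([-6 2 -2; -4 -6 3; 2 -2 4]) = 112
  − (-1) · M_34   where M_34 = det([-6 2 6; -4 -6 -6; 2 -2 1]) = 212
det = (-1)·(-4)·(278) + (+1)·(1)·(112) + (-1)·(-1)·(212) = 1436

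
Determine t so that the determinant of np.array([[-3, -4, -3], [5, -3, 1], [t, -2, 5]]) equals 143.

Expanding along the row containing t, det(A) is linear in t: det(A) = (-13)·t + (169).
Set (-13)·t + (169) = 143  ⇒  (-13)·t = -26  ⇒  t = 2.

t = 2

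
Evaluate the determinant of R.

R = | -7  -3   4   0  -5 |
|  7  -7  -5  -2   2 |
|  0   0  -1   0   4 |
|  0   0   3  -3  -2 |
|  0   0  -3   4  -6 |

det(R) = -980

R is block upper-triangular with a 2×2 block and a 3×3 block on the diagonal, so its determinant equals the product of the determinants of the diagonal blocks.
det of the 2×2 block = 70
det of the 3×3 block = -14
det = (70)·(-14) = -980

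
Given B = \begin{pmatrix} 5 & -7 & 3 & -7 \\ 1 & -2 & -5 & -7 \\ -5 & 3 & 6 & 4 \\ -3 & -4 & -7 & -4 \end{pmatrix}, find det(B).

|B| = -2151

Expand along row 1:
  + (5) · M_11   where M_11 = det([-2 -5 -7; 3 6 4; -4 -7 -4]) = -9
  − (-7) · M_12   where M_12 = det([1 -5 -7; -5 6 4; -3 -7 -4]) = -207
  + (3) · M_13   where M_13 = det([1 -2 -7; -5 3 4; -3 -4 -4]) = -135
  − (-7) · M_14   where M_14 = det([1 -2 -5; -5 3 6; -3 -4 -7]) = -36
det = (+1)·(5)·(-9) + (-1)·(-7)·(-207) + (+1)·(3)·(-135) + (-1)·(-7)·(-36) = -2151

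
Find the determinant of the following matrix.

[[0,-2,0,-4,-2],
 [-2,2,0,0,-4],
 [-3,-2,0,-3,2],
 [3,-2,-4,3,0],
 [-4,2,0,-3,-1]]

Expand along column 3 (it has 4 zeros):
  − (-4) · M_43   where M_43 = det([0 -2 -4 -2; -2 2 0 -4; -3 -2 -3 2; -4 2 -3 -1]) = -200
det = (-1)·(-4)·(-200) = -800

-800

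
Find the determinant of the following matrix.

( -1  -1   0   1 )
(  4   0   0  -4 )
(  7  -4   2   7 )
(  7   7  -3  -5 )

The determinant is 184.

Expand along row 2 (it has 2 zeros):
  − (4) · M_21   where M_21 = det([-1 0 1; -4 2 7; 7 -3 -5]) = -13
  + (-4) · M_24   where M_24 = det([-1 -1 0; 7 -4 2; 7 7 -3]) = -33
det = (-1)·(4)·(-13) + (+1)·(-4)·(-33) = 184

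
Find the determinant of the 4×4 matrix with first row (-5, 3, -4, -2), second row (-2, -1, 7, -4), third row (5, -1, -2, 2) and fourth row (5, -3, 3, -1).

-92

Expand along row 1:
  + (-5) · M_11   where M_11 = det([-1 7 -4; -1 -2 2; -3 3 -1]) = -9
  − (3) · M_12   where M_12 = det([-2 7 -4; 5 -2 2; 5 3 -1]) = 13
  + (-4) · M_13   where M_13 = det([-2 -1 -4; 5 -1 2; 5 -3 -1]) = 11
  − (-2) · M_14   where M_14 = det([-2 -1 7; 5 -1 -2; 5 -3 3]) = -27
det = (+1)·(-5)·(-9) + (-1)·(3)·(13) + (+1)·(-4)·(11) + (-1)·(-2)·(-27) = -92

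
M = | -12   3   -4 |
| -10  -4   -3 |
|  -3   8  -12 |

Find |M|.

-829

Expand along row 1:
  + (-12) · |-4 -3; 8 -12| = (-12)·(48 − (-24)) = -864
  − 3 · |-10 -3; -3 -12| = −3·(120 − 9) = -333
  + (-4) · |-10 -4; -3 8| = (-4)·(-80 − 12) = 368
Sum: (-864) + (-333) + (368) = -829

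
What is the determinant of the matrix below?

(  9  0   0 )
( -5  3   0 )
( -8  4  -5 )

The determinant is -135.

The matrix is lower triangular, so the determinant is the product of the diagonal entries:
det = (9) · (3) · (-5) = -135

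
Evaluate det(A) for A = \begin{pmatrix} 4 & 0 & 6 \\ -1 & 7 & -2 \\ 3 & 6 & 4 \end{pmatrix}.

The determinant is -2.

Expand along row 1:
  + 4 · |7 -2; 6 4| = 4·(28 − (-12)) = 160
  + 6 · |-1 7; 3 6| = 6·(-6 − 21) = -162
Sum: (160) + (-162) = -2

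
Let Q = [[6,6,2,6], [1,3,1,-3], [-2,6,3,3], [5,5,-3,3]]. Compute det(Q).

The determinant is 1152.

Expand along row 1:
  + (6) · M_11   where M_11 = det([3 1 -3; 6 3 3; 5 -3 3]) = 150
  − (6) · M_12   where M_12 = det([1 1 -3; -2 3 3; 5 -3 3]) = 66
  + (2) · M_13   where M_13 = det([1 3 -3; -2 6 3; 5 5 3]) = 186
  − (6) · M_14   where M_14 = det([1 3 1; -2 6 3; 5 5 -3]) = -46
det = (+1)·(6)·(150) + (-1)·(6)·(66) + (+1)·(2)·(186) + (-1)·(6)·(-46) = 1152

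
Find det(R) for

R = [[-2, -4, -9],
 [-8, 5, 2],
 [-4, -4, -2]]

Expand along row 1:
  + (-2) · |5 2; -4 -2| = (-2)·(-10 − (-8)) = 4
  − (-4) · |-8 2; -4 -2| = −(-4)·(16 − (-8)) = 96
  + (-9) · |-8 5; -4 -4| = (-9)·(32 − (-20)) = -468
Sum: (4) + (96) + (-468) = -368

det(R) = -368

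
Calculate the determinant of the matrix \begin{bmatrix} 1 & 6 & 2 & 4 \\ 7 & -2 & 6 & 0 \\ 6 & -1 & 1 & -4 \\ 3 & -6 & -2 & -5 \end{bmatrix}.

The determinant is 388.

Expand along row 2 (it has 1 zero):
  − (7) · M_21   where M_21 = det([6 2 4; -1 1 -4; -6 -2 -5]) = -8
  + (-2) · M_22   where M_22 = det([1 2 4; 6 1 -4; 3 -2 -5]) = -37
  − (6) · M_23   where M_23 = det([1 6 4; 6 -1 -4; 3 -6 -5]) = -43
det = (-1)·(7)·(-8) + (+1)·(-2)·(-37) + (-1)·(6)·(-43) = 388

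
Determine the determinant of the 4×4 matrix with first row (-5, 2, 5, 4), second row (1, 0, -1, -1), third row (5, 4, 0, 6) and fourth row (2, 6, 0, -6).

Expand along column 3 (it has 2 zeros):
  + (5) · M_13   where M_13 = det([1 0 -1; 5 4 6; 2 6 -6]) = -82
  − (-1) · M_23   where M_23 = det([-5 2 4; 5 4 6; 2 6 -6]) = 472
det = (+1)·(5)·(-82) + (-1)·(-1)·(472) = 62

The determinant is 62.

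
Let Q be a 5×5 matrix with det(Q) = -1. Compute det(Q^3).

The determinant is -1.

det(Q^3) = (det Q)^3 = (-1)^3 = -1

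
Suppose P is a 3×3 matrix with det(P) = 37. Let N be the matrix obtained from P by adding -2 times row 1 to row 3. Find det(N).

|N| = 37

Adding a multiple of one row to another leaves the determinant unchanged.
det(N) = (1)·(37) = 37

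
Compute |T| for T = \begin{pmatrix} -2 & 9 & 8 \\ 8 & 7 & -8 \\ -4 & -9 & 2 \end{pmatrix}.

Expand along column 1:
  + (-2) · |7 -8; -9 2| = (-2)·(14 − 72) = 116
  − 8 · |9 8; -9 2| = −8·(18 − (-72)) = -720
  + (-4) · |9 8; 7 -8| = (-4)·(-72 − 56) = 512
Sum: (116) + (-720) + (512) = -92

|T| = -92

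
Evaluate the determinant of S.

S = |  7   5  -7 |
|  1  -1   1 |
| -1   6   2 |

The determinant is -106.

Expand along column 1:
  + 7 · |-1 1; 6 2| = 7·(-2 − 6) = -56
  − 1 · |5 -7; 6 2| = −1·(10 − (-42)) = -52
  + (-1) · |5 -7; -1 1| = (-1)·(5 − 7) = 2
Sum: (-56) + (-52) + (2) = -106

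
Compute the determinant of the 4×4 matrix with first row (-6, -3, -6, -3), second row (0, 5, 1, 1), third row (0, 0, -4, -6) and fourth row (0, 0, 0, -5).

-600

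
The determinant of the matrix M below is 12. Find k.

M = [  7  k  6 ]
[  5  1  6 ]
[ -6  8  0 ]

-2

Expanding along the row containing k, det(M) is linear in k: det(M) = (-36)·k + (-60).
Set (-36)·k + (-60) = 12  ⇒  (-36)·k = 72  ⇒  k = -2.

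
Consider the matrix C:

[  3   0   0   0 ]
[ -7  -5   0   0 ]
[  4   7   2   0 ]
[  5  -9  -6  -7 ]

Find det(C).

det(C) = 210

C is lower triangular, so det(C) is the product of the diagonal entries:
det = (3) · (-5) · (2) · (-7) = 210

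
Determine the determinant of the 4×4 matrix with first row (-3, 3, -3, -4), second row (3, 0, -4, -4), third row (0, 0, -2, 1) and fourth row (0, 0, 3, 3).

81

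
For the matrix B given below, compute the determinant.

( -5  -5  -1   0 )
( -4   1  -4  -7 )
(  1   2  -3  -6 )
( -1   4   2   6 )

det(B) = 211

Expand along row 1 (it has 1 zero):
  + (-5) · M_11   where M_11 = det([1 -4 -7; 2 -3 -6; 4 2 6]) = 26
  − (-5) · M_12   where M_12 = det([-4 -4 -7; 1 -3 -6; -1 2 6]) = 31
  + (-1) · M_13   where M_13 = det([-4 1 -7; 1 2 -6; -1 4 6]) = -186
det = (+1)·(-5)·(26) + (-1)·(-5)·(31) + (+1)·(-1)·(-186) = 211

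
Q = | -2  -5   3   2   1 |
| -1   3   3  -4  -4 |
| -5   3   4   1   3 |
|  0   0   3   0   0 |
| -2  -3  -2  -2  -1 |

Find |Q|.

|Q| = 828

Expand along row 4 (it has 4 zeros):
  − (3) · M_43   where M_43 = det([-2 -5 2 1; -1 3 -4 -4; -5 3 1 3; -2 -3 -2 -1]) = -276
det = (-1)·(3)·(-276) = 828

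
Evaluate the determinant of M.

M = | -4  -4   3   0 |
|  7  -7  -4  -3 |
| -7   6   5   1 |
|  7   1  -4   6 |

Expand along row 1 (it has 1 zero):
  + (-4) · M_11   where M_11 = det([-7 -4 -3; 6 5 1; 1 -4 6]) = -11
  − (-4) · M_12   where M_12 = det([7 -4 -3; -7 5 1; 7 -4 6]) = 63
  + (3) · M_13   where M_13 = det([7 -7 -3; -7 6 1; 7 1 6]) = 49
det = (+1)·(-4)·(-11) + (-1)·(-4)·(63) + (+1)·(3)·(49) = 443

det(M) = 443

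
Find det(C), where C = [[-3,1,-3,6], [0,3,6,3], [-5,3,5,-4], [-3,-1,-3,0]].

-288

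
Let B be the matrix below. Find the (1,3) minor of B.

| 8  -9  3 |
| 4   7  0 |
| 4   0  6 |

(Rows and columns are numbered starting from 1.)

-28

Delete row 1 and column 3; the remaining 2×2 submatrix is [4 7; 4 0].
Its determinant is 4·0 − 7·4 = -28.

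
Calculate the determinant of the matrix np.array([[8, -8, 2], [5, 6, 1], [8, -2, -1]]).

-252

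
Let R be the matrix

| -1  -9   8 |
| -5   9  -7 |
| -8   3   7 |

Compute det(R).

The determinant is -447.

Expand along column 1:
  + (-1) · |9 -7; 3 7| = (-1)·(63 − (-21)) = -84
  − (-5) · |-9 8; 3 7| = −(-5)·(-63 − 24) = -435
  + (-8) · |-9 8; 9 -7| = (-8)·(63 − 72) = 72
Sum: (-84) + (-435) + (72) = -447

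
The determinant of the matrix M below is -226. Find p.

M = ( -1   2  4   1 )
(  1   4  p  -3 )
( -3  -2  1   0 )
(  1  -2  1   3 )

Expanding along the row containing p, det(M) is linear in p: det(M) = (-32)·p + (-34).
Set (-32)·p + (-34) = -226  ⇒  (-32)·p = -192  ⇒  p = 6.

6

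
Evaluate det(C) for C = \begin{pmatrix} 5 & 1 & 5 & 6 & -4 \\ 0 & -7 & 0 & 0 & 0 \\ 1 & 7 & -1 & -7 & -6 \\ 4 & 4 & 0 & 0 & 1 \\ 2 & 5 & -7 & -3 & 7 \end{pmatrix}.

Expand along row 2 (it has 4 zeros):
  + (-7) · M_22   where M_22 = det([5 5 6 -4; 1 -1 -7 -6; 4 0 0 1; 2 -7 -3 7]) = 887
det = (+1)·(-7)·(887) = -6209

|C| = -6209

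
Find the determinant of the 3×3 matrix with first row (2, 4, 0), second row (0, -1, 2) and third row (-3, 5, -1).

-42

Expand along column 1:
  + 2 · |-1 2; 5 -1| = 2·(1 − 10) = -18
  + (-3) · |4 0; -1 2| = (-3)·(8 − 0) = -24
Sum: (-18) + (-24) = -42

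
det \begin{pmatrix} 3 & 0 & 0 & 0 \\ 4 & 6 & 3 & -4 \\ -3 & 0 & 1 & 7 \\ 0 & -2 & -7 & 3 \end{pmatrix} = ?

786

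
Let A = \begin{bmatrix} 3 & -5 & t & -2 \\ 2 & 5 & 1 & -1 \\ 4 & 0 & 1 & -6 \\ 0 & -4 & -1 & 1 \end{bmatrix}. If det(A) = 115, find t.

t = -3

Expanding along the row containing t, det(A) is linear in t: det(A) = (-52)·t + (-41).
Set (-52)·t + (-41) = 115  ⇒  (-52)·t = 156  ⇒  t = -3.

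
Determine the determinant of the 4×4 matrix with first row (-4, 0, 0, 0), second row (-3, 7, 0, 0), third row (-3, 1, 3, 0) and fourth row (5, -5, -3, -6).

The determinant is 504.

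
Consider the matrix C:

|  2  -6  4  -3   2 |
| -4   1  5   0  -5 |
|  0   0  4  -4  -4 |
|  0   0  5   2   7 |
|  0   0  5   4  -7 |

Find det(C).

C is block upper-triangular with a 2×2 block and a 3×3 block on the diagonal, so its determinant equals the product of the determinants of the diagonal blocks.
det of the 2×2 block = -22
det of the 3×3 block = -488
det = (-22)·(-488) = 10736

|C| = 10736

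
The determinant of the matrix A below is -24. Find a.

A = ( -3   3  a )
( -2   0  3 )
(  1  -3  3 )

Expanding along the column containing a, det(A) is linear in a: det(A) = (6)·a + (0).
Set (6)·a + (0) = -24  ⇒  (6)·a = -24  ⇒  a = -4.

-4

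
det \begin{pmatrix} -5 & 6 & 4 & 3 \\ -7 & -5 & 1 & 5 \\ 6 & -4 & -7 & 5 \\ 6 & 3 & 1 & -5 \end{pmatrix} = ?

-1179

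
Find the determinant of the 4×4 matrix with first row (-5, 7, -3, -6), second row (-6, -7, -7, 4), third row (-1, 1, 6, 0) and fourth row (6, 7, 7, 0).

2060

Expand along column 4 (it has 2 zeros):
  − (-6) · M_14   where M_14 = det([-6 -7 -7; -1 1 6; 6 7 7]) = 0
  + (4) · M_24   where M_24 = det([-5 7 -3; -1 1 6; 6 7 7]) = 515
det = (-1)·(-6)·(0) + (+1)·(4)·(515) = 2060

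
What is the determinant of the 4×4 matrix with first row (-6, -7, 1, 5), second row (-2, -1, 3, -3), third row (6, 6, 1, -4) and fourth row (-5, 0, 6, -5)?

The determinant is -230.

Expand along row 4 (it has 1 zero):
  − (-5) · M_41   where M_41 = det([-7 1 5; -1 3 -3; 6 1 -4]) = -54
  − (6) · M_43   where M_43 = det([-6 -7 5; -2 -1 -3; 6 6 -4]) = 20
  + (-5) · M_44   where M_44 = det([-6 -7 1; -2 -1 3; 6 6 1]) = -32
det = (-1)·(-5)·(-54) + (-1)·(6)·(20) + (+1)·(-5)·(-32) = -230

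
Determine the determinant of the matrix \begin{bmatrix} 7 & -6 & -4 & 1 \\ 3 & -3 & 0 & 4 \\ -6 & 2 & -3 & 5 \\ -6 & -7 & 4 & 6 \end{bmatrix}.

-2449

Expand along row 2 (it has 1 zero):
  − (3) · M_21   where M_21 = det([-6 -4 1; 2 -3 5; -7 4 6]) = 403
  + (-3) · M_22   where M_22 = det([7 -4 1; -6 -3 5; -6 4 6]) = -332
  + (4) · M_24   where M_24 = det([7 -6 -4; -6 2 -3; -6 -7 4]) = -559
det = (-1)·(3)·(403) + (+1)·(-3)·(-332) + (+1)·(4)·(-559) = -2449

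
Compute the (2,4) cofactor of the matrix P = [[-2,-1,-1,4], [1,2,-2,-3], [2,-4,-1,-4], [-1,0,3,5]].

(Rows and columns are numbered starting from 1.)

Delete row 2 and column 4; the remaining 3×3 submatrix is [-2 -1 -1; 2 -4 -1; -1 0 3].
Its determinant is 33.
The cofactor carries sign (−1)^(2+4) = +1, so C_{2,4} = +(33) = 33.

The cofactor is 33.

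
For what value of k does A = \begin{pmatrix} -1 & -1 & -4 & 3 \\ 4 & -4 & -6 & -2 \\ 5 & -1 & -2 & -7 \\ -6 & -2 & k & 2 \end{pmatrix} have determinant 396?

9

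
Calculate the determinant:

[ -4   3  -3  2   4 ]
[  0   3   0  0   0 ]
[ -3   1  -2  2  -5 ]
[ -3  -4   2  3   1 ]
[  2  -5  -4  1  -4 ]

1488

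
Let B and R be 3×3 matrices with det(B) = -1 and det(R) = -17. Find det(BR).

det(BR) = 17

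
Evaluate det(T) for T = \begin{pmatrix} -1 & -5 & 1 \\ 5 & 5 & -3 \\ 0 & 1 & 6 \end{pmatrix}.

det(T) = 122

Expand along column 1:
  + (-1) · |5 -3; 1 6| = (-1)·(30 − (-3)) = -33
  − 5 · |-5 1; 1 6| = −5·(-30 − 1) = 155
Sum: (-33) + (155) = 122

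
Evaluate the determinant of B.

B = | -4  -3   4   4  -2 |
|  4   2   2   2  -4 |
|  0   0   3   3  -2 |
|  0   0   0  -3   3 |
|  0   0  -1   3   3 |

-228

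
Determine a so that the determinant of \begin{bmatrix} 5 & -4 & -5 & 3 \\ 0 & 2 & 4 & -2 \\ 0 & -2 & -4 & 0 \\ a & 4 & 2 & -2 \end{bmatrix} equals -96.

Expanding along the row containing a, det(A) is linear in a: det(A) = (-12)·a + (-120).
Set (-12)·a + (-120) = -96  ⇒  (-12)·a = 24  ⇒  a = -2.

a = -2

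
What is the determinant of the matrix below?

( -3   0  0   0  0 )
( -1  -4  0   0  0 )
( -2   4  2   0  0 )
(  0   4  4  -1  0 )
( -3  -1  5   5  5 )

-120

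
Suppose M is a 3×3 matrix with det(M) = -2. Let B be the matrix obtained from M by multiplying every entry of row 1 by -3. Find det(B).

Scaling one row by -3 multiplies the determinant by -3.
det(B) = (-3)·(-2) = 6

|B| = 6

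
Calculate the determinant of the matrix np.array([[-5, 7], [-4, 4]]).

det = (-5)·4 − 7·(-4) = -20 − (-28) = 8

8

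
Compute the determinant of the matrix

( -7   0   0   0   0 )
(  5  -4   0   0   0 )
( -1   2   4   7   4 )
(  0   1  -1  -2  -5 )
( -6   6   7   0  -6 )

The determinant is -5124.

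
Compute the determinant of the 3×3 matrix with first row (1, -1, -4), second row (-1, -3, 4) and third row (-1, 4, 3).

4

Expand along column 1:
  + 1 · |-3 4; 4 3| = 1·(-9 − 16) = -25
  − (-1) · |-1 -4; 4 3| = −(-1)·(-3 − (-16)) = 13
  + (-1) · |-1 -4; -3 4| = (-1)·(-4 − 12) = 16
Sum: (-25) + (13) + (16) = 4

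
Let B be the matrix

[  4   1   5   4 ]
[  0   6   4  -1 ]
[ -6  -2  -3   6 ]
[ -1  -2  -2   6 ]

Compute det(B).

det(B) = 659

Expand along row 2 (it has 1 zero):
  + (6) · M_22   where M_22 = det([4 5 4; -6 -3 6; -1 -2 6]) = 162
  − (4) · M_23   where M_23 = det([4 1 4; -6 -2 6; -1 -2 6]) = 70
  + (-1) · M_24   where M_24 = det([4 1 5; -6 -2 -3; -1 -2 -2]) = 33
det = (+1)·(6)·(162) + (-1)·(4)·(70) + (+1)·(-1)·(33) = 659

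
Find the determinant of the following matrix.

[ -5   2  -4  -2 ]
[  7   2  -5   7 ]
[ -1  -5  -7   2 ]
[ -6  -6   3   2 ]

The determinant is 3273.

Expand along row 1:
  + (-5) · M_11   where M_11 = det([2 -5 7; -5 -7 2; -6 3 2]) = -429
  − (2) · M_12   where M_12 = det([7 -5 7; -1 -7 2; -6 3 2]) = -405
  + (-4) · M_13   where M_13 = det([7 2 7; -1 -5 2; -6 -6 2]) = -174
  − (-2) · M_14   where M_14 = det([7 2 -5; -1 -5 -7; -6 -6 3]) = -189
det = (+1)·(-5)·(-429) + (-1)·(2)·(-405) + (+1)·(-4)·(-174) + (-1)·(-2)·(-189) = 3273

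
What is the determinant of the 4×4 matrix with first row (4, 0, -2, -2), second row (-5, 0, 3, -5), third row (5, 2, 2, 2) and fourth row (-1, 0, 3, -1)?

Expand along column 2 (it has 3 zeros):
  − (2) · M_32   where M_32 = det([4 -2 -2; -5 3 -5; -1 3 -1]) = 72
det = (-1)·(2)·(72) = -144

The determinant is -144.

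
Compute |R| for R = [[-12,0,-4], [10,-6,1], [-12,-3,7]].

876

Expand along column 2:
  + (-6) · |-12 -4; -12 7| = (-6)·(-84 − 48) = 792
  − (-3) · |-12 -4; 10 1| = −(-3)·(-12 − (-40)) = 84
Sum: (792) + (84) = 876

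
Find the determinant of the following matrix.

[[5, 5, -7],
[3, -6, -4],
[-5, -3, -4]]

Expand along row 1:
  + 5 · |-6 -4; -3 -4| = 5·(24 − 12) = 60
  − 5 · |3 -4; -5 -4| = −5·(-12 − 20) = 160
  + (-7) · |3 -6; -5 -3| = (-7)·(-9 − 30) = 273
Sum: (60) + (160) + (273) = 493

The determinant is 493.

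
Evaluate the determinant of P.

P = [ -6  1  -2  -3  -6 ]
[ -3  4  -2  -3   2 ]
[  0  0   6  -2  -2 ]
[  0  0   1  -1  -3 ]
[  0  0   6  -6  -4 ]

1176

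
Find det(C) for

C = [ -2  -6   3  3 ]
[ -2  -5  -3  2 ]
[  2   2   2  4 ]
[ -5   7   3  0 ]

The determinant is 1316.

Expand along row 4 (it has 1 zero):
  − (-5) · M_41   where M_41 = det([-6 3 3; -5 -3 2; 2 2 4]) = 156
  + (7) · M_42   where M_42 = det([-2 3 3; -2 -3 2; 2 2 4]) = 74
  − (3) · M_43   where M_43 = det([-2 -6 3; -2 -5 2; 2 2 4]) = -6
det = (-1)·(-5)·(156) + (+1)·(7)·(74) + (-1)·(3)·(-6) = 1316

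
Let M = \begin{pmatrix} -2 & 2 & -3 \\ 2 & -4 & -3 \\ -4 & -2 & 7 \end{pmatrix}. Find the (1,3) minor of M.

-20

Delete row 1 and column 3; the remaining 2×2 submatrix is [2 -4; -4 -2].
Its determinant is 2·(-2) − (-4)·(-4) = -20.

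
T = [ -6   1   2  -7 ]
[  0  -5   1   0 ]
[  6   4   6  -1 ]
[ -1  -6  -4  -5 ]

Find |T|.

|T| = -2371

Expand along row 2 (it has 2 zeros):
  + (-5) · M_22   where M_22 = det([-6 2 -7; 6 6 -1; -1 -4 -5]) = 392
  − (1) · M_23   where M_23 = det([-6 1 -7; 6 4 -1; -1 -6 -5]) = 411
det = (+1)·(-5)·(392) + (-1)·(1)·(411) = -2371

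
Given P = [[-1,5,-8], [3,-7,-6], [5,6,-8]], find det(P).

|P| = -546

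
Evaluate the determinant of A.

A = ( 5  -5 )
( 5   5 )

The determinant is 50.

det(A) = 5·5 − (-5)·5 = 25 − (-25) = 50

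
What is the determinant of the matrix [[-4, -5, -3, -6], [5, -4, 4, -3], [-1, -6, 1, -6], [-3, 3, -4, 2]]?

The determinant is -4.

Expand along row 1:
  + (-4) · M_11   where M_11 = det([-4 4 -3; -6 1 -6; 3 -4 2]) = 1
  − (-5) · M_12   where M_12 = det([5 4 -3; -1 1 -6; -3 -4 2]) = -51
  + (-3) · M_13   where M_13 = det([5 -4 -3; -1 -6 -6; -3 3 2]) = 13
  − (-6) · M_14   where M_14 = det([5 -4 4; -1 -6 1; -3 3 -4]) = 49
det = (+1)·(-4)·(1) + (-1)·(-5)·(-51) + (+1)·(-3)·(13) + (-1)·(-6)·(49) = -4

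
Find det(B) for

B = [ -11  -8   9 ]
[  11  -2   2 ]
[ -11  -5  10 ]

det(B) = 473

Expand along column 1:
  + (-11) · |-2 2; -5 10| = (-11)·(-20 − (-10)) = 110
  − 11 · |-8 9; -5 10| = −11·(-80 − (-45)) = 385
  + (-11) · |-8 9; -2 2| = (-11)·(-16 − (-18)) = -22
Sum: (110) + (385) + (-22) = 473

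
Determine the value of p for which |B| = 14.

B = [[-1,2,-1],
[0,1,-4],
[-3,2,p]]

Expanding along the row containing p, det(B) is linear in p: det(B) = (-1)·p + (13).
Set (-1)·p + (13) = 14  ⇒  (-1)·p = 1  ⇒  p = -1.

-1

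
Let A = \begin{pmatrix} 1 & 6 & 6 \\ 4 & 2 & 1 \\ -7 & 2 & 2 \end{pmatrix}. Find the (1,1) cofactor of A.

Delete row 1 and column 1; the remaining 2×2 submatrix is [2 1; 2 2].
Its determinant is 2·2 − 1·2 = 2.
The cofactor carries sign (−1)^(1+1) = +1, so C_{1,1} = +(2) = 2.

The cofactor is 2.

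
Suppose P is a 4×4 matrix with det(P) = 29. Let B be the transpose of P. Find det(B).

det(B) = 29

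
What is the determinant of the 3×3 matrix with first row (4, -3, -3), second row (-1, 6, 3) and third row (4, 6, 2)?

The determinant is 24.

Expand along column 1:
  + 4 · |6 3; 6 2| = 4·(12 − 18) = -24
  − (-1) · |-3 -3; 6 2| = −(-1)·(-6 − (-18)) = 12
  + 4 · |-3 -3; 6 3| = 4·(-9 − (-18)) = 36
Sum: (-24) + (12) + (36) = 24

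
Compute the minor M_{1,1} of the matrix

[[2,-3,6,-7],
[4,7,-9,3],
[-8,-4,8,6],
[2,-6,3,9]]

Delete row 1 and column 1; the remaining 3×3 submatrix is [7 -9 3; -4 8 6; -6 3 9].
Its determinant is 486.

The minor is 486.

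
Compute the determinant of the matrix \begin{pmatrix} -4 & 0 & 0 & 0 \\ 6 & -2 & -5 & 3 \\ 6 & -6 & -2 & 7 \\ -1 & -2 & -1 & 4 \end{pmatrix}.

168

Expand along row 1 (it has 3 zeros):
  + (-4) · M_11   where M_11 = det([-2 -5 3; -6 -2 7; -2 -1 4]) = -42
det = (+1)·(-4)·(-42) = 168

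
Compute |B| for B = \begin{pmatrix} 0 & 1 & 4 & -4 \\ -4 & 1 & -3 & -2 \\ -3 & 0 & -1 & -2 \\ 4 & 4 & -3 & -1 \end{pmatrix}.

det(B) = -75

Expand along row 1 (it has 1 zero):
  − (1) · M_12   where M_12 = det([-4 -3 -2; -3 -1 -2; 4 -3 -1]) = 27
  + (4) · M_13   where M_13 = det([-4 1 -2; -3 0 -2; 4 4 -1]) = -19
  − (-4) · M_14   where M_14 = det([-4 1 -3; -3 0 -1; 4 4 -3]) = 7
det = (-1)·(1)·(27) + (+1)·(4)·(-19) + (-1)·(-4)·(7) = -75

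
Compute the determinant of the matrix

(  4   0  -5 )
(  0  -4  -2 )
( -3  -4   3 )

-20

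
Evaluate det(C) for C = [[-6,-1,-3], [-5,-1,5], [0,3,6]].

141

Expand along column 1:
  + (-6) · |-1 5; 3 6| = (-6)·(-6 − 15) = 126
  − (-5) · |-1 -3; 3 6| = −(-5)·(-6 − (-9)) = 15
Sum: (126) + (15) = 141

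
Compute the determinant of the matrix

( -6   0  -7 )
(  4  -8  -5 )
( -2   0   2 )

208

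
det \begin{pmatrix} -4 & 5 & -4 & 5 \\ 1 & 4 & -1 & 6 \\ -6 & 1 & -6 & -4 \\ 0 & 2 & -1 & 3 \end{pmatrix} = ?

25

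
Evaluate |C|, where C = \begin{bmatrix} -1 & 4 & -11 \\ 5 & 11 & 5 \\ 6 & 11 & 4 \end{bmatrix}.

172

Expand along column 1:
  + (-1) · |11 5; 11 4| = (-1)·(44 − 55) = 11
  − 5 · |4 -11; 11 4| = −5·(16 − (-121)) = -685
  + 6 · |4 -11; 11 5| = 6·(20 − (-121)) = 846
Sum: (11) + (-685) + (846) = 172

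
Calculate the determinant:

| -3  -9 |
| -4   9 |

-63

det = (-3)·9 − (-9)·(-4) = -27 − 36 = -63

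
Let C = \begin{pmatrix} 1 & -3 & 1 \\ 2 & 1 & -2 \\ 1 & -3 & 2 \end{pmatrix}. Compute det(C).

Expand along row 1:
  + 1 · |1 -2; -3 2| = 1·(2 − 6) = -4
  − (-3) · |2 -2; 1 2| = −(-3)·(4 − (-2)) = 18
  + 1 · |2 1; 1 -3| = 1·(-6 − 1) = -7
Sum: (-4) + (18) + (-7) = 7

The determinant is 7.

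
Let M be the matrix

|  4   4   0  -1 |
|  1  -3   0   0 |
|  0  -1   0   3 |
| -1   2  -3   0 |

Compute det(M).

Expand along column 3 (it has 3 zeros):
  − (-3) · M_43   where M_43 = det([4 4 -1; 1 -3 0; 0 -1 3]) = -47
det = (-1)·(-3)·(-47) = -141

The determinant is -141.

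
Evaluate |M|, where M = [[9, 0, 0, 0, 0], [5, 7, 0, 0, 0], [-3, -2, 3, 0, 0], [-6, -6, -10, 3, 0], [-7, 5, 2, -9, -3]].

M is lower triangular, so det(M) is the product of the diagonal entries:
det = (9) · (7) · (3) · (3) · (-3) = -1701

-1701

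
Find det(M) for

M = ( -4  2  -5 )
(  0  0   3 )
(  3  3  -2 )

Expand along row 2:
  − 3 · |-4 2; 3 3| = −3·(-12 − 6) = 54

The determinant is 54.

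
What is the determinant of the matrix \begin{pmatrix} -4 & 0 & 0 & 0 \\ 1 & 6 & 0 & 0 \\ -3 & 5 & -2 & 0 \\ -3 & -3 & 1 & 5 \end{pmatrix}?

The determinant is 240.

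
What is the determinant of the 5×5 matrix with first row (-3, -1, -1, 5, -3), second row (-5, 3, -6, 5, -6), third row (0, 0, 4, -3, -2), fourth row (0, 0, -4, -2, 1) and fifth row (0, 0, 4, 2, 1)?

The matrix is block upper-triangular with a 2×2 block and a 3×3 block on the diagonal, so its determinant equals the product of the determinants of the diagonal blocks.
det of the 2×2 block = -14
det of the 3×3 block = -40
det = (-14)·(-40) = 560

560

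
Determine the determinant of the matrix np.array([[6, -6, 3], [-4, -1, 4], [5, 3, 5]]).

Expand along column 1:
  + 6 · |-1 4; 3 5| = 6·(-5 − 12) = -102
  − (-4) · |-6 3; 3 5| = −(-4)·(-30 − 9) = -156
  + 5 · |-6 3; -1 4| = 5·(-24 − (-3)) = -105
Sum: (-102) + (-156) + (-105) = -363

The determinant is -363.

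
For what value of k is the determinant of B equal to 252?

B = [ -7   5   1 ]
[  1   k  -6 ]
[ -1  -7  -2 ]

-5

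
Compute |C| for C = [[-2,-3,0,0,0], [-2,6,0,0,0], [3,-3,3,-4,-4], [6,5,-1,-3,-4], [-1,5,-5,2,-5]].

|C| = -1386

C is block lower-triangular with a 2×2 block and a 3×3 block on the diagonal, so its determinant equals the product of the determinants of the diagonal blocks.
det of the 2×2 block = -18
det of the 3×3 block = 77
det = (-18)·(77) = -1386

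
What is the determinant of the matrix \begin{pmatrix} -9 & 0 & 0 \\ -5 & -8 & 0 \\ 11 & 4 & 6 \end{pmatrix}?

432

The matrix is lower triangular, so the determinant is the product of the diagonal entries:
det = (-9) · (-8) · (6) = 432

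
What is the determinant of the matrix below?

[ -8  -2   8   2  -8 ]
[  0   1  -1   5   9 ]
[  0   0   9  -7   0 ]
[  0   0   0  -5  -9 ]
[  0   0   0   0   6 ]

2160

The matrix is upper triangular, so the determinant is the product of the diagonal entries:
det = (-8) · (1) · (9) · (-5) · (6) = 2160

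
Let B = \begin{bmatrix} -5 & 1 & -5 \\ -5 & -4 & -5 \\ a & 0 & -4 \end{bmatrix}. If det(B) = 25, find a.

Expanding along the row containing a, det(B) is linear in a: det(B) = (-25)·a + (-100).
Set (-25)·a + (-100) = 25  ⇒  (-25)·a = 125  ⇒  a = -5.

-5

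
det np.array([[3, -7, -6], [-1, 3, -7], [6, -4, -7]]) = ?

The determinant is 280.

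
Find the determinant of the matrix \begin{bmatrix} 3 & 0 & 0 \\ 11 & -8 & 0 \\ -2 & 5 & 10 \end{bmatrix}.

-240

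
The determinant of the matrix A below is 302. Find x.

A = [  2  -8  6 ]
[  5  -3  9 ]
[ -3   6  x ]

Expanding along the row containing x, det(A) is linear in x: det(A) = (34)·x + (234).
Set (34)·x + (234) = 302  ⇒  (34)·x = 68  ⇒  x = 2.

2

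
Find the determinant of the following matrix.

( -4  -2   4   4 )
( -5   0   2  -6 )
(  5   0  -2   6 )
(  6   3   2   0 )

0

Expand along column 2 (it has 2 zeros):
  − (-2) · M_12   where M_12 = det([-5 2 -6; 5 -2 6; 6 2 0]) = 0
  + (3) · M_42   where M_42 = det([-4 4 4; -5 2 -6; 5 -2 6]) = 0
det = (-1)·(-2)·(0) + (+1)·(3)·(0) = 0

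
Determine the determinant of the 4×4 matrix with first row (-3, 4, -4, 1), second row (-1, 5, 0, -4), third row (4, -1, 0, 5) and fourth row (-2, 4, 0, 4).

Expand along column 3 (it has 3 zeros):
  + (-4) · M_13   where M_13 = det([-1 5 -4; 4 -1 5; -2 4 4]) = -162
det = (+1)·(-4)·(-162) = 648

648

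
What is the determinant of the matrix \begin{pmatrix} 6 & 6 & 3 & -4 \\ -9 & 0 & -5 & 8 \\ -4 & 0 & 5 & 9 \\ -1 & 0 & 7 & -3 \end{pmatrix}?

The determinant is -3738.

Expand along column 2 (it has 3 zeros):
  − (6) · M_12   where M_12 = det([-9 -5 8; -4 5 9; -1 7 -3]) = 623
det = (-1)·(6)·(623) = -3738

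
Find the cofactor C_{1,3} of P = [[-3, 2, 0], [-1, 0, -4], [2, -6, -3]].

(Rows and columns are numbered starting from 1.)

Delete row 1 and column 3; the remaining 2×2 submatrix is [-1 0; 2 -6].
Its determinant is (-1)·(-6) − 0·2 = 6.
The cofactor carries sign (−1)^(1+3) = +1, so C_{1,3} = +(6) = 6.

6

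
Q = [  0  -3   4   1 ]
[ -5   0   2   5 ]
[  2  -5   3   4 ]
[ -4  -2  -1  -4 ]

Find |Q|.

|Q| = -715

Expand along row 1 (it has 1 zero):
  − (-3) · M_12   where M_12 = det([-5 2 5; 2 3 4; -4 -1 -4]) = 74
  + (4) · M_13   where M_13 = det([-5 0 5; 2 -5 4; -4 -2 -4]) = -260
  − (1) · M_14   where M_14 = det([-5 0 2; 2 -5 3; -4 -2 -1]) = -103
det = (-1)·(-3)·(74) + (+1)·(4)·(-260) + (-1)·(1)·(-103) = -715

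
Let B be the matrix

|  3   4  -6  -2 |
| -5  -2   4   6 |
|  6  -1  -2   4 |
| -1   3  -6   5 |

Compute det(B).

406

Expand along row 1:
  + (3) · M_11   where M_11 = det([-2 4 6; -1 -2 4; 3 -6 5]) = 112
  − (4) · M_12   where M_12 = det([-5 4 6; 6 -2 4; -1 -6 5]) = -434
  + (-6) · M_13   where M_13 = det([-5 -2 6; 6 -1 4; -1 3 5]) = 255
  − (-2) · M_14   where M_14 = det([-5 -2 4; 6 -1 -2; -1 3 -6]) = -68
det = (+1)·(3)·(112) + (-1)·(4)·(-434) + (+1)·(-6)·(255) + (-1)·(-2)·(-68) = 406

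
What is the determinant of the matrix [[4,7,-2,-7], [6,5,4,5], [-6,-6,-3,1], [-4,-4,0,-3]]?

118

Expand along row 4 (it has 1 zero):
  − (-4) · M_41   where M_41 = det([7 -2 -7; 5 4 5; -6 -3 1]) = 140
  + (-4) · M_42   where M_42 = det([4 -2 -7; 6 4 5; -6 -3 1]) = 106
  + (-3) · M_44   where M_44 = det([4 7 -2; 6 5 4; -6 -6 -3]) = 6
det = (-1)·(-4)·(140) + (+1)·(-4)·(106) + (+1)·(-3)·(6) = 118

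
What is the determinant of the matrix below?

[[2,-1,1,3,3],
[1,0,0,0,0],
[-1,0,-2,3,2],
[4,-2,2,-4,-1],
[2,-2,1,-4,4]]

Expand along row 2 (it has 4 zeros):
  − (1) · M_21   where M_21 = det([-1 1 3 3; 0 -2 3 2; -2 2 -4 -1; -2 1 -4 4]) = -101
det = (-1)·(1)·(-101) = 101

101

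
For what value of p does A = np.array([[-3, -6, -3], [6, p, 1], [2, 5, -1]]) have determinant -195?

p = -8

Expanding along the column containing p, det(A) is linear in p: det(A) = (9)·p + (-123).
Set (9)·p + (-123) = -195  ⇒  (9)·p = -72  ⇒  p = -8.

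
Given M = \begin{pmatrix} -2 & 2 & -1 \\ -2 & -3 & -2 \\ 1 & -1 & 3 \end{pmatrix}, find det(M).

Expand along column 1:
  + (-2) · |-3 -2; -1 3| = (-2)·(-9 − 2) = 22
  − (-2) · |2 -1; -1 3| = −(-2)·(6 − 1) = 10
  + 1 · |2 -1; -3 -2| = 1·(-4 − 3) = -7
Sum: (22) + (10) + (-7) = 25

25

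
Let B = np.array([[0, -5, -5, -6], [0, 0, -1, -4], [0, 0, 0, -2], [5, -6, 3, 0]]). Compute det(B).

Expand along row 3 (it has 3 zeros):
  − (-2) · M_34   where M_34 = det([0 -5 -5; 0 0 -1; 5 -6 3]) = 25
det = (-1)·(-2)·(25) = 50

det(B) = 50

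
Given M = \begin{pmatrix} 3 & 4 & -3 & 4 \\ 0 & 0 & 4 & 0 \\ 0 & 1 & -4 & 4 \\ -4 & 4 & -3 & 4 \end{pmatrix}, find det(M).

|M| = 336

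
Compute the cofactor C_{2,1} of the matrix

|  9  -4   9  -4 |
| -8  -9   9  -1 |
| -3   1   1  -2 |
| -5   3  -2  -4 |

-34

Delete row 2 and column 1; the remaining 3×3 submatrix is [-4 9 -4; 1 1 -2; 3 -2 -4].
Its determinant is 34.
The cofactor carries sign (−1)^(2+1) = −1, so C_{2,1} = −(34) = -34.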